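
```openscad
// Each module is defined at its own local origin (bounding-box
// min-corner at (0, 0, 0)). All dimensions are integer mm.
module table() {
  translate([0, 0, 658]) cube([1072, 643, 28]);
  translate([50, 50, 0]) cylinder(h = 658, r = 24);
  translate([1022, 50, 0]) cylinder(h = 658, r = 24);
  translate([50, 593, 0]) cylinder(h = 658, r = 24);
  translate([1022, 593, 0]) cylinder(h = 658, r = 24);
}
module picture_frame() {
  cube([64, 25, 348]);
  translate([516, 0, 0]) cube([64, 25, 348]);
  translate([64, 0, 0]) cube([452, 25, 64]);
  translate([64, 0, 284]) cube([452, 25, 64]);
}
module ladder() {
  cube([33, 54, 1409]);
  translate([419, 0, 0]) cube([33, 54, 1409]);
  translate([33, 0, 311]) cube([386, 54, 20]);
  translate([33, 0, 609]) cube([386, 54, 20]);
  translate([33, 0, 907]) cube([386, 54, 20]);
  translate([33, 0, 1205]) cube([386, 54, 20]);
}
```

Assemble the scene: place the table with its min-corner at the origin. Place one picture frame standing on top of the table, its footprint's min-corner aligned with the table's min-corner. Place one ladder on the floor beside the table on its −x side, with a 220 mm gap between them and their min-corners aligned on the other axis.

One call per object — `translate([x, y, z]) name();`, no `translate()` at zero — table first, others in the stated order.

table();
translate([0, 0, 686]) picture_frame();
translate([-672, 0, 0]) ladder();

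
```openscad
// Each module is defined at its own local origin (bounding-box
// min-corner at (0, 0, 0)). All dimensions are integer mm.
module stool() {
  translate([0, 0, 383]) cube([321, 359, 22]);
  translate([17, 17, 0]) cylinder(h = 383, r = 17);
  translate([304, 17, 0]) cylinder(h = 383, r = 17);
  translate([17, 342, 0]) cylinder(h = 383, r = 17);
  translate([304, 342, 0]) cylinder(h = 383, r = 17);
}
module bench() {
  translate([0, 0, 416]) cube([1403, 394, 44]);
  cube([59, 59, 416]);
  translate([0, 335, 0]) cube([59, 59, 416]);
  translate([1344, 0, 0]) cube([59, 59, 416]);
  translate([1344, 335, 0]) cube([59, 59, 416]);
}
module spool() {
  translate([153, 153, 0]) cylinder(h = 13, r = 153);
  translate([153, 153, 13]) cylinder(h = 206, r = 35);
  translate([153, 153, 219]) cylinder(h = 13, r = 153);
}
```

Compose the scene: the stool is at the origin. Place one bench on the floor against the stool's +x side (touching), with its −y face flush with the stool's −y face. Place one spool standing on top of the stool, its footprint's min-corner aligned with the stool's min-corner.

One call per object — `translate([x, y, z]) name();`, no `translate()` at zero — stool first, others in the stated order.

stool();
translate([321, 0, 0]) bench();
translate([0, 0, 405]) spool();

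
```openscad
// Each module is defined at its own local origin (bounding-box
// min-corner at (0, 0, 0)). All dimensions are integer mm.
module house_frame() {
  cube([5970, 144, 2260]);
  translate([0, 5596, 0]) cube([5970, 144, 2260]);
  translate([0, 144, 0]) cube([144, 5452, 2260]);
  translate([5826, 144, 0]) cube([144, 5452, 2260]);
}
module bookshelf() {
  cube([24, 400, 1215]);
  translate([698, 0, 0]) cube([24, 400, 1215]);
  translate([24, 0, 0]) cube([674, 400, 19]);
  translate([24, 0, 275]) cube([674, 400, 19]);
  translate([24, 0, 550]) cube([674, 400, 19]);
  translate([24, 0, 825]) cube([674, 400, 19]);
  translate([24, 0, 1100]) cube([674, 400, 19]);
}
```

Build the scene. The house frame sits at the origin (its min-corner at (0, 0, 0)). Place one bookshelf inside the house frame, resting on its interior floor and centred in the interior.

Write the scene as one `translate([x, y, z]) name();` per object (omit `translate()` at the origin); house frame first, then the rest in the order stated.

house_frame();
translate([2624, 2670, 0]) bookshelf();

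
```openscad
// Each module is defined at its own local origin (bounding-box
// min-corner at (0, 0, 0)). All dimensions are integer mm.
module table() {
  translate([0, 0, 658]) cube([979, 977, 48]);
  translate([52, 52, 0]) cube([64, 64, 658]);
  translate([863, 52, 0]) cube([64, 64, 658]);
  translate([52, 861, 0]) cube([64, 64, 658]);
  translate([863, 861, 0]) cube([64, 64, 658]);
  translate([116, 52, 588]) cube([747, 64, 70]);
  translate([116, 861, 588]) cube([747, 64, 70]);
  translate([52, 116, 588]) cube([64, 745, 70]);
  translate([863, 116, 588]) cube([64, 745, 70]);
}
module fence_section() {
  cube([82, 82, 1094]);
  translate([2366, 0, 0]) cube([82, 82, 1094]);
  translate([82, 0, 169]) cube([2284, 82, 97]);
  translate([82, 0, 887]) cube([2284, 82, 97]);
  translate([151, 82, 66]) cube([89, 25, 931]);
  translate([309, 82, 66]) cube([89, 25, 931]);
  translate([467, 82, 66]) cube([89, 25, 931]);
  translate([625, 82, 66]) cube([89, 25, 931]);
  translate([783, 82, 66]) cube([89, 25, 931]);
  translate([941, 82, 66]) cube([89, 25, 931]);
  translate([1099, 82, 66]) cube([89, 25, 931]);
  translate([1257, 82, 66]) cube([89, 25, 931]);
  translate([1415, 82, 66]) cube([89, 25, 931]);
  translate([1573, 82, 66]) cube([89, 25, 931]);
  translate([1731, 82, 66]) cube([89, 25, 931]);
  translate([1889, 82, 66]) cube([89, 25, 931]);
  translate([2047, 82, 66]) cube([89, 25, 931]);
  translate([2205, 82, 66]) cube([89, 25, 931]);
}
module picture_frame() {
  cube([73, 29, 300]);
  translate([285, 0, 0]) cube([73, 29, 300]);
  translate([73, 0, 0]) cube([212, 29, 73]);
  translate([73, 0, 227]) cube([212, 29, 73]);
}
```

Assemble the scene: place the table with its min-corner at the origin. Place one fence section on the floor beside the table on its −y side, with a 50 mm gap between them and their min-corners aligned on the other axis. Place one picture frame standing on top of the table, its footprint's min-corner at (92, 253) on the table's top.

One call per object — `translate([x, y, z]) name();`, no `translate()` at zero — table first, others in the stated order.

table();
translate([0, -157, 0]) fence_section();
translate([92, 253, 706]) picture_frame();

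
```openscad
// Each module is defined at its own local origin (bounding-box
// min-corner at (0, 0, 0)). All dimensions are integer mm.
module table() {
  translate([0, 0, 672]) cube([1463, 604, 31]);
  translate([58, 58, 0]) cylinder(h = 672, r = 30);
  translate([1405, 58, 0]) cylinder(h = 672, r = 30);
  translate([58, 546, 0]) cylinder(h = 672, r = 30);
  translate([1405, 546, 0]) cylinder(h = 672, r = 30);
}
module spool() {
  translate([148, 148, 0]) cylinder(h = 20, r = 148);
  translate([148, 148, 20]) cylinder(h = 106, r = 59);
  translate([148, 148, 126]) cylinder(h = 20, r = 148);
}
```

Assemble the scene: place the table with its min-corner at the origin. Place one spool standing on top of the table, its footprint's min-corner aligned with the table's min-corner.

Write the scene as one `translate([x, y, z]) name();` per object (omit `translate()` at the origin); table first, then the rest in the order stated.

table();
translate([0, 0, 703]) spool();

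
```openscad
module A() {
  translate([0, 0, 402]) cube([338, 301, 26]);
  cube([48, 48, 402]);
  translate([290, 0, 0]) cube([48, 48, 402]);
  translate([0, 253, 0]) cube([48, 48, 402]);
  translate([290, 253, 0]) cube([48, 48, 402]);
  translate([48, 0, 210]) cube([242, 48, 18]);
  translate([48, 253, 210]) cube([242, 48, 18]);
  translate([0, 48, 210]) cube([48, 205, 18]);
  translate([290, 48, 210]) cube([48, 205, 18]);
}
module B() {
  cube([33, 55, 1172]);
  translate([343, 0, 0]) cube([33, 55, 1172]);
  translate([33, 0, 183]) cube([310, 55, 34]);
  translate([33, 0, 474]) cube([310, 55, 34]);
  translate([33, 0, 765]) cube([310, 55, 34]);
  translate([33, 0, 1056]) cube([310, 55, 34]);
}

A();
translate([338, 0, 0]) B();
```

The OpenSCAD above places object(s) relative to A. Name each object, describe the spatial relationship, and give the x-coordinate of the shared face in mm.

A is a stool. B is a ladder. The ladder is against the stool's +x side, with their −y faces flush. The x-coordinate of the shared face is 338 mm.

The stool's +x face and the ladder's −x face are both at x = 338 mm.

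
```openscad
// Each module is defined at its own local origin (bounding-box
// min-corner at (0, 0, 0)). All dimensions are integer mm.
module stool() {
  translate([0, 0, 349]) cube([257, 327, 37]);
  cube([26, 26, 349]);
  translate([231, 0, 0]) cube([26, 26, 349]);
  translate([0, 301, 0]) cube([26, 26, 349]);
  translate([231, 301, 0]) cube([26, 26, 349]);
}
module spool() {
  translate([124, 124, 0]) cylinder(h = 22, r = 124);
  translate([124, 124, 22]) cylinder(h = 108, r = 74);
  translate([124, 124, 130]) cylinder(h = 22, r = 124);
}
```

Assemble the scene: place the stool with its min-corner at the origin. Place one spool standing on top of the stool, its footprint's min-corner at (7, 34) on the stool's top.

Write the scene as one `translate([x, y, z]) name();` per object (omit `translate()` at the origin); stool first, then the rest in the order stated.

stool();
translate([7, 34, 386]) spool();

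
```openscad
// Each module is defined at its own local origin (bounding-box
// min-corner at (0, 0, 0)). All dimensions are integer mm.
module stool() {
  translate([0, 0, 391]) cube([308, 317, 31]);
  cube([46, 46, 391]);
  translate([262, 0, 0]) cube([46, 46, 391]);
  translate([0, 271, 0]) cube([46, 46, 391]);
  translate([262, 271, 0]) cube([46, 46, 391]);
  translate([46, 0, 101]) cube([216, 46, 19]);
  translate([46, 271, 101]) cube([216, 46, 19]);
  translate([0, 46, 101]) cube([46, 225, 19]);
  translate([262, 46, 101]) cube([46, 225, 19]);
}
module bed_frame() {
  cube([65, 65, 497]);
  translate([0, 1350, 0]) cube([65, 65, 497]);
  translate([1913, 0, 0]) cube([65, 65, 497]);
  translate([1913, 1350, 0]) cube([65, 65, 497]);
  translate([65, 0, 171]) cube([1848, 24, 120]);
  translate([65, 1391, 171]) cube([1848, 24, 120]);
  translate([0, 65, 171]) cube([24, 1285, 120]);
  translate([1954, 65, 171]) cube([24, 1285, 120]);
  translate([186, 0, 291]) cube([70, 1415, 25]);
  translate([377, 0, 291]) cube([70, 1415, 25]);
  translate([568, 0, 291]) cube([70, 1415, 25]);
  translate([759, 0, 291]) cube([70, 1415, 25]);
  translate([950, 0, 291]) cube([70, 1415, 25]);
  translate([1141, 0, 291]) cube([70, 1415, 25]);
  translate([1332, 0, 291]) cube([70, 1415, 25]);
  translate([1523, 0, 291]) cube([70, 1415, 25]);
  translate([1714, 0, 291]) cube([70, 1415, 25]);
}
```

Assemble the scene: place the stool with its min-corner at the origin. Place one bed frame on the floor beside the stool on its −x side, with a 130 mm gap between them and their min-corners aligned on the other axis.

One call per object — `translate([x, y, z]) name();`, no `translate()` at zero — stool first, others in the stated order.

stool();
translate([-2108, 0, 0]) bed_frame();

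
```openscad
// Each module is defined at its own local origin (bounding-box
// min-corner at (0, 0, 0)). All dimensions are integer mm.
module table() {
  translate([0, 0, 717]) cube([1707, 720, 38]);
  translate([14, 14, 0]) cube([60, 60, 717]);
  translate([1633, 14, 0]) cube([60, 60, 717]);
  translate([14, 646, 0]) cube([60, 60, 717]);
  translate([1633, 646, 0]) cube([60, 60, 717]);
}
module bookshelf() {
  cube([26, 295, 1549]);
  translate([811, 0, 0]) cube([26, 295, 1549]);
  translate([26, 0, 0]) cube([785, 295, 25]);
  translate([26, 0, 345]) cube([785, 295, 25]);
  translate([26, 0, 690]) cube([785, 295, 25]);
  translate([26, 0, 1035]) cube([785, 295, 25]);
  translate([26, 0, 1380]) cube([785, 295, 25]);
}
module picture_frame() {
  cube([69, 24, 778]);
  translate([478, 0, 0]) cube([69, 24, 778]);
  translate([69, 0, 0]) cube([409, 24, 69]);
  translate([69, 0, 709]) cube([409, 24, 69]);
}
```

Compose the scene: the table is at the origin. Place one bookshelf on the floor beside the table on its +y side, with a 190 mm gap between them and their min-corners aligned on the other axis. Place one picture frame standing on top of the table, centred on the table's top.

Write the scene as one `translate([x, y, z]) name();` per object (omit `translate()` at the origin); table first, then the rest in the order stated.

table();
translate([0, 910, 0]) bookshelf();
translate([580, 348, 755]) picture_frame();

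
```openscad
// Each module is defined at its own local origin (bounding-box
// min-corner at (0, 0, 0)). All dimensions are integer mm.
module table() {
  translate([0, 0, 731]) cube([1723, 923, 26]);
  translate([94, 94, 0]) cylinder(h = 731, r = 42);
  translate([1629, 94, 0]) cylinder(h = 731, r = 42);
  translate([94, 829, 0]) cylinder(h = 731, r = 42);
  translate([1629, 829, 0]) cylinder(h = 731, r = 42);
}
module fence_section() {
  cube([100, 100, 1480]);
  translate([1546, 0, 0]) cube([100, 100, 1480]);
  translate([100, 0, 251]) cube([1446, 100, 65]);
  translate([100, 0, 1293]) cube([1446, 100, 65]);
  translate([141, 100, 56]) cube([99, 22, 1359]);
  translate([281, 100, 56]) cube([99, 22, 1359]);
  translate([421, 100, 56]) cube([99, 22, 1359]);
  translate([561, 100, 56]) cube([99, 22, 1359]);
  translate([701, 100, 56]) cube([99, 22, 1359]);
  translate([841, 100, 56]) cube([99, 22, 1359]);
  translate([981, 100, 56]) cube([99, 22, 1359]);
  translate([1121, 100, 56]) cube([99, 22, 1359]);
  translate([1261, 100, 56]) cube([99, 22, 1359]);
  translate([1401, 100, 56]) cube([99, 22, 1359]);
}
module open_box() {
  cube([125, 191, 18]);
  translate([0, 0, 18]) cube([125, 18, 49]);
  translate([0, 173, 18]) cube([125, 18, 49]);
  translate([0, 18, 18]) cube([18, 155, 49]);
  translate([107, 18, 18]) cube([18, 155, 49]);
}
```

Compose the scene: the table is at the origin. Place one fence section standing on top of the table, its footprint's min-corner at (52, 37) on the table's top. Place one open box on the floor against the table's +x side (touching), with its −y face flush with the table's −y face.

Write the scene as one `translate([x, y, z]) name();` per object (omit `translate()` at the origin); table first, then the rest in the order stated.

table();
translate([52, 37, 757]) fence_section();
translate([1723, 0, 0]) open_box();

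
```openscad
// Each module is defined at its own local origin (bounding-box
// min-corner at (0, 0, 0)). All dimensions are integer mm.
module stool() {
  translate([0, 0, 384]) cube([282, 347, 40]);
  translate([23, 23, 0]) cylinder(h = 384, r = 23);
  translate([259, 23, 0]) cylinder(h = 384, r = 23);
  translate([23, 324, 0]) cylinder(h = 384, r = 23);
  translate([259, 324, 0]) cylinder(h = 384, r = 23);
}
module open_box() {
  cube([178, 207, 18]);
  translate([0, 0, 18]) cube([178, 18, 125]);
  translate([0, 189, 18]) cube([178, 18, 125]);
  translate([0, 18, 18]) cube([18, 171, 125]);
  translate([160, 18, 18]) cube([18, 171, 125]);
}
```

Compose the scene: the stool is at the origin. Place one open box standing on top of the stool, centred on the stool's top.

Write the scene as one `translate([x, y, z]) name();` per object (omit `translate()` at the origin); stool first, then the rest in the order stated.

stool();
translate([52, 70, 424]) open_box();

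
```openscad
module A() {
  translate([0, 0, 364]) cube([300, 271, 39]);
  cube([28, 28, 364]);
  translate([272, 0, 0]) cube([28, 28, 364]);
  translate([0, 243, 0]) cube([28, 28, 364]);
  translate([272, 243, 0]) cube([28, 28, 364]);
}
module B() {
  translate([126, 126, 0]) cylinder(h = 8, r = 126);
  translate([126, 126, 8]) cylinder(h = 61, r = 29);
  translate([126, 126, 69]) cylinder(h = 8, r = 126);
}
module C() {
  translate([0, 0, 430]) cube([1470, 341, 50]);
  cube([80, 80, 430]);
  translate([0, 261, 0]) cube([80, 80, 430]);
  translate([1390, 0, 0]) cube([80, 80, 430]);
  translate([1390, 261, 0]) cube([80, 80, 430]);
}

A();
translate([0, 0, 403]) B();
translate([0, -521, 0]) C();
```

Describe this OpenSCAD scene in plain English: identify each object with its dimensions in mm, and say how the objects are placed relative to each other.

A is a simple wooden stool: a rectangular seat 300 mm (x) by 271 mm (y), 39 mm thick, top face at z = 403 mm, on four square legs, each 28×28 mm in cross-section. The legs rest on z = 0, each flush with a corner of the seat.

B is a spool: two coaxial disc flanges of radius 126 mm and thickness 8 mm, joined by a core cylinder of radius 29 mm and height 61 mm. The lower flange rests on z = 0 and the three cylinders share a vertical axis.

C is a bench: a 1470×341 mm seat slab, 50 mm thick, top at z = 480 mm, on four 80×80 mm square legs flush with the seat corners and standing on z = 0.

The spool is on top of the stool. The bench is on the floor beside the stool on its −y side.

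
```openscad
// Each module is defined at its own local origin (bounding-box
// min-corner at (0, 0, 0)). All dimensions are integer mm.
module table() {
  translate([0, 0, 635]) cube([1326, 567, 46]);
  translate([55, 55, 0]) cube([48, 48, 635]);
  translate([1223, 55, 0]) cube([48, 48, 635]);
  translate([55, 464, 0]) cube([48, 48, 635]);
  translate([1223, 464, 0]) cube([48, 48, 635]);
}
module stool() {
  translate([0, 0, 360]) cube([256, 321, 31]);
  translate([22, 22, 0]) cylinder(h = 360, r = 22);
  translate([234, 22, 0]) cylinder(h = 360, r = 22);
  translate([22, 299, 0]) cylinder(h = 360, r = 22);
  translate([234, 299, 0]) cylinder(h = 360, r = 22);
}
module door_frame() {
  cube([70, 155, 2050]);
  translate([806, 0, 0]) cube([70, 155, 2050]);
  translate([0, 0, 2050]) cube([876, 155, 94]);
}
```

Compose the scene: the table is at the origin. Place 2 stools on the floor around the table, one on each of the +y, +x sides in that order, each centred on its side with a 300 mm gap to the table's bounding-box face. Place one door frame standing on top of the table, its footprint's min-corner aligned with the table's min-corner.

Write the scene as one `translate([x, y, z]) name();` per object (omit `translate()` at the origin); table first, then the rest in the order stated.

table();
translate([535, 867, 0]) stool();
translate([1626, 123, 0]) stool();
translate([0, 0, 681]) door_frame();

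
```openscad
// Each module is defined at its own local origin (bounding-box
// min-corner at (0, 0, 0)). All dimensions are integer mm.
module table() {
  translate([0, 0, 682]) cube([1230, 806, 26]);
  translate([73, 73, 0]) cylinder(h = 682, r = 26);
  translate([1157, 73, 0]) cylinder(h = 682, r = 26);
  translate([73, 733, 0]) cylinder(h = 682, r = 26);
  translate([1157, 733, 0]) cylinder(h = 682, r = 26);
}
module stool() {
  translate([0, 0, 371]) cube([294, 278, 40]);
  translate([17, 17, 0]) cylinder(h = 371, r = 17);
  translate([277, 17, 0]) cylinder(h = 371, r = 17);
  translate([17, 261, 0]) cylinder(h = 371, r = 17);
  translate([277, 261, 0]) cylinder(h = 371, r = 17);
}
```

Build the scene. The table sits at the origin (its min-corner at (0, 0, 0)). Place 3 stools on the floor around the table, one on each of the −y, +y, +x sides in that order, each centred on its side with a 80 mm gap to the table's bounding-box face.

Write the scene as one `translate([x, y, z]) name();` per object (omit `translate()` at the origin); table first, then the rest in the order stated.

table();
translate([468, -358, 0]) stool();
translate([468, 886, 0]) stool();
translate([1310, 264, 0]) stool();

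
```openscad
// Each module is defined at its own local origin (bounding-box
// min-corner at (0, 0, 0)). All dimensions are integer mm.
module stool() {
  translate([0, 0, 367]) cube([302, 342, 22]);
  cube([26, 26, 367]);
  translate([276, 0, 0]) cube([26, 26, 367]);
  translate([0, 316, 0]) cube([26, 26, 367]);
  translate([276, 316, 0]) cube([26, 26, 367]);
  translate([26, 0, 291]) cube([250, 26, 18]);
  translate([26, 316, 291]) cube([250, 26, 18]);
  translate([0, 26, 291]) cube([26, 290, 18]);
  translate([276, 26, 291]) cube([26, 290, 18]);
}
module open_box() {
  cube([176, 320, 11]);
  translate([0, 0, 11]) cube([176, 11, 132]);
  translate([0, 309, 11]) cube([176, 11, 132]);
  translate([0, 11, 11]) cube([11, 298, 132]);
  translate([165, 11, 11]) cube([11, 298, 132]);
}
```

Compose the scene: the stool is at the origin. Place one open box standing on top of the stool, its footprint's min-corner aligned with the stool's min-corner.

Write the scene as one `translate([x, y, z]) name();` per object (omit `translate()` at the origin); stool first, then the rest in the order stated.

stool();
translate([0, 0, 389]) open_box();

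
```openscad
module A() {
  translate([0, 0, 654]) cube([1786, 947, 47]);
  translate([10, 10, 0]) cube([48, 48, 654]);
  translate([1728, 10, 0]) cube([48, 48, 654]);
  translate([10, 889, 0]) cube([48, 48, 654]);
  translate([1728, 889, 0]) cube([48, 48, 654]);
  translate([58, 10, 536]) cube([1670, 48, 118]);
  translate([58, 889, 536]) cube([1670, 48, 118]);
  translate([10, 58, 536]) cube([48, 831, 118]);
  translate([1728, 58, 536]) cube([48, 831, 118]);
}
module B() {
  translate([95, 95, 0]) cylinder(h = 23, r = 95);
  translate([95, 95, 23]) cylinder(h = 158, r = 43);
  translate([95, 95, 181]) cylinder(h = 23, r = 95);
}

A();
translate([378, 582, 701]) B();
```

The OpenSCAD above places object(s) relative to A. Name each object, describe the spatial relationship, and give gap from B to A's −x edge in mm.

A is a table. B is a spool. The spool is on top of the table. The gap from the spool to the table's −x edge is 378 mm.

The spool's min-x is at 378; the table's min-x is 0; gap = 378 mm.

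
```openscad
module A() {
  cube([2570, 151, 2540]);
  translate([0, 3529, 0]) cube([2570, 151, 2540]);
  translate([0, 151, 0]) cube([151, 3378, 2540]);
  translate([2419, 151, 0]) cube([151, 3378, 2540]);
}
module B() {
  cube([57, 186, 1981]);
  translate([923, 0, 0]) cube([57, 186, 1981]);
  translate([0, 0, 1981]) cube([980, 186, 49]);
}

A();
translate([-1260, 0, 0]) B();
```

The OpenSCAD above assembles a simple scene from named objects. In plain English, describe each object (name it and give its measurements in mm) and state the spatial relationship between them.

A is the wall frame of a small rectangular building: four walls, each 2540 mm tall and 151 mm thick, enclosing a footprint 2570 mm (x) by 3680 mm (y) outside-to-outside, with no floor or roof. The front and back walls (the −y and +y sides) span the full width; the two side walls fit between them.

B is a rectangular door frame: two vertical jambs of 57×186 mm section, 1981 mm tall, with a clear opening 866 mm wide between their inner faces. A header 49 mm tall and 186 mm deep lies on top of the jambs and spans the full outside width.

The door frame is on the floor beside the house frame on its −x side.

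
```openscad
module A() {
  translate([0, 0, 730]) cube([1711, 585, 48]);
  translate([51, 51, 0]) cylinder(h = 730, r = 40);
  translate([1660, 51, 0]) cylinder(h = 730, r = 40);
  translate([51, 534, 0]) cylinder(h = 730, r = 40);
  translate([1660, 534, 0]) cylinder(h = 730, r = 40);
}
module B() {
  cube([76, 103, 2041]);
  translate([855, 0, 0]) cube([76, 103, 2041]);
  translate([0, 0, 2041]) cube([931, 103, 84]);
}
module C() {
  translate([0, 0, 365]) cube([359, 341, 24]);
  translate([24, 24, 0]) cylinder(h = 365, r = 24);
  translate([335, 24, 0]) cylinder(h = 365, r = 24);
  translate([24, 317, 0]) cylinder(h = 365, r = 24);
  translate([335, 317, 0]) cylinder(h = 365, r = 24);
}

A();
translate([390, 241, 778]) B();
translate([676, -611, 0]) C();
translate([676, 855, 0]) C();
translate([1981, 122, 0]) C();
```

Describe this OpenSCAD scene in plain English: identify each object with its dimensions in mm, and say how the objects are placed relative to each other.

A is a table: top 1711 mm (x) × 585 mm (y), 48 mm thick, upper face at z = 778 mm, on four round legs of 80 mm diameter, each leg's bounding box inset 11 mm from the nearest pair of top edges, running from z = 0 to the bottom of the top.

B is a rectangular door frame: two vertical jambs of 76×103 mm section, 2041 mm tall, with a clear opening 779 mm wide between their inner faces. A header 84 mm tall and 103 mm deep lies on top of the jambs and spans the full outside width.

C is a four-legged stool. The seat is 359×341 mm, 24 mm thick, top at z = 389 mm. It stands on four round legs, each 48 mm in diameter, from z = 0 to the seat underside, each leg's axis is inset half a diameter from the nearest pair of seat edges (so the leg's bounding box is flush with the corner).

The door frame is on top of the table, centred. Three stools sit around the table at the −y, +y, +x sides.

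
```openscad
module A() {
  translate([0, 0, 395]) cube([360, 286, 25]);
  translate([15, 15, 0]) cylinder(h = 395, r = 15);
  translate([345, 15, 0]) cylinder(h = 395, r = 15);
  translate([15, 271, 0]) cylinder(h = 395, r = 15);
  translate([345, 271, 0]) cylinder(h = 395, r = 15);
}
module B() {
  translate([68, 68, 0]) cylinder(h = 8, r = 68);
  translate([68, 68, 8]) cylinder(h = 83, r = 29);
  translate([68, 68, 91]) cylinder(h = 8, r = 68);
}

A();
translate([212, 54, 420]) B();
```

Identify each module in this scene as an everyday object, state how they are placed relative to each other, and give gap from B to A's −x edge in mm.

The spool's min-x is at 212; the stool's min-x is 0; gap = 212 mm.

A is a stool. B is a spool. The spool is on top of the stool. The gap from the spool to the stool's −x edge is 212 mm.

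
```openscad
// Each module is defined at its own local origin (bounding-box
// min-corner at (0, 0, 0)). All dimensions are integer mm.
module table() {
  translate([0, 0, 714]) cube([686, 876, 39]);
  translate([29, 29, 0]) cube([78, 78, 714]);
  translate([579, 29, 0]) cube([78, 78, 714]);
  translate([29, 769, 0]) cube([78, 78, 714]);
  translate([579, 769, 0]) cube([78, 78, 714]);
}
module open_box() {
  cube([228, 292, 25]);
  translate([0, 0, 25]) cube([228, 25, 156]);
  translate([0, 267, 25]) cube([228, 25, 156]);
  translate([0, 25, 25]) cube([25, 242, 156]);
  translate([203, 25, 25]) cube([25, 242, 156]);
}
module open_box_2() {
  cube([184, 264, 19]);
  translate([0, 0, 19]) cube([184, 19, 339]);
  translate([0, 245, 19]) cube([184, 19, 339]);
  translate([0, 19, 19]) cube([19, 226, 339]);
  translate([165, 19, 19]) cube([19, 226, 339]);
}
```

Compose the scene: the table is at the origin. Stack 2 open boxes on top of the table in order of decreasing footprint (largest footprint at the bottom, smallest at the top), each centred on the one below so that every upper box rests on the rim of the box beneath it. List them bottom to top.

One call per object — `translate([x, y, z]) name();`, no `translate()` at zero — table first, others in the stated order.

table();
translate([229, 292, 753]) open_box();
translate([251, 306, 934]) open_box_2();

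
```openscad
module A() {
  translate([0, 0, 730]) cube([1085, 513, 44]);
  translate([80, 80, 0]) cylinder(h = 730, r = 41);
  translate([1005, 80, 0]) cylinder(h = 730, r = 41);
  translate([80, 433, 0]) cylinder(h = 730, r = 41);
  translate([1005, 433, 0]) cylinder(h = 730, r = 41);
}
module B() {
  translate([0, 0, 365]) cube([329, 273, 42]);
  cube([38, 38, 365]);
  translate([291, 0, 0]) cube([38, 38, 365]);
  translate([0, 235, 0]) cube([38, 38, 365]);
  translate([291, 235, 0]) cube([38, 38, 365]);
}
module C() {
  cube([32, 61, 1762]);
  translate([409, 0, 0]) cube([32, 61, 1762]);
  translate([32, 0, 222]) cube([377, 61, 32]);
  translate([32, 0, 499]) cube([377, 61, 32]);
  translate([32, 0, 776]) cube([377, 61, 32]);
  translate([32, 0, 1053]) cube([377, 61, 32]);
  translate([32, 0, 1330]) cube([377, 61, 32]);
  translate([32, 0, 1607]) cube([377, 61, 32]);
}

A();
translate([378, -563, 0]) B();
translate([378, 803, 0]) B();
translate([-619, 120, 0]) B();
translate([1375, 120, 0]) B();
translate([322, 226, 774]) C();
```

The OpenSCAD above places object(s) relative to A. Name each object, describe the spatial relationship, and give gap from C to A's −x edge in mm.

The ladder's min-x is at 322; the table's min-x is 0; gap = 322 mm.

A is a table. B is a stool. C is a ladder. Four stools sit around the table at the −y, +y, −x, +x sides. The ladder is on top of the table, centred. The gap from the ladder to the table's −x edge is 322 mm.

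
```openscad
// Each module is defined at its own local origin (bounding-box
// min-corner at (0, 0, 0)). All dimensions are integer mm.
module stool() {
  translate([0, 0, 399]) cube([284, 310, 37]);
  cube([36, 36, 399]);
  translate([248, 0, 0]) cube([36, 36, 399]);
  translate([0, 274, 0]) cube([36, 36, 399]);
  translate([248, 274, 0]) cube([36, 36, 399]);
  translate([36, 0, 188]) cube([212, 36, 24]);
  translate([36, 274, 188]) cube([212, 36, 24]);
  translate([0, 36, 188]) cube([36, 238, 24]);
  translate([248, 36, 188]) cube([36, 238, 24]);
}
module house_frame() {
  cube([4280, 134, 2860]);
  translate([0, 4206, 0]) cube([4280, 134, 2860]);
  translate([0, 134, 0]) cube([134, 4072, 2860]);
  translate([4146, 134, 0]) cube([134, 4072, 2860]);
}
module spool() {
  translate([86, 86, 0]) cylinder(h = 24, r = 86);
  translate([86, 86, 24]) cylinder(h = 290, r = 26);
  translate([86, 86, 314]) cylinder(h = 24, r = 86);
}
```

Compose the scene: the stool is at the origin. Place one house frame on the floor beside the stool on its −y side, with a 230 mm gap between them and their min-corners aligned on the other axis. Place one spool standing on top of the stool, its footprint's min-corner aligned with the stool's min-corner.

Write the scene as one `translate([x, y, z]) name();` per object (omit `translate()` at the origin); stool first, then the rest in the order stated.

stool();
translate([0, -4570, 0]) house_frame();
translate([0, 0, 436]) spool();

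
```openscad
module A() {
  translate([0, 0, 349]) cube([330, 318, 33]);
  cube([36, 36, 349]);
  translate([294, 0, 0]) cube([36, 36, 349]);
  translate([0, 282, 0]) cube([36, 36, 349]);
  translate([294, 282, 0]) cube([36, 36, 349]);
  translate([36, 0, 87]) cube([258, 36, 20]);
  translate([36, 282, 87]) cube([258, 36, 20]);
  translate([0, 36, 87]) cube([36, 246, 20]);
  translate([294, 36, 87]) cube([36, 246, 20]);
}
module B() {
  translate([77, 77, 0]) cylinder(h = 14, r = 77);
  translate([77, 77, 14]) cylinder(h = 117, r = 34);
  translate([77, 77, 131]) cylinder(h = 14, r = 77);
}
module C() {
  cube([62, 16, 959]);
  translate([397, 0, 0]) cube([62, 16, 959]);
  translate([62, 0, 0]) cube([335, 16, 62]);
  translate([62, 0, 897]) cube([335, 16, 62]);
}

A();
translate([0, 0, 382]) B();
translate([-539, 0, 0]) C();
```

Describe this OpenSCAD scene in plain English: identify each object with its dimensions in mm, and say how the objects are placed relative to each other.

A is a simple wooden stool: a rectangular seat 330 mm (x) by 318 mm (y), 33 mm thick, top face at z = 382 mm, on four square legs, each 36×36 mm in cross-section. The legs rest on z = 0, each flush with a corner of the seat. Four stretchers, 36 mm wide and 20 mm tall, connect adjacent legs with their undersides at z = 87 mm, each running between the inner faces of the legs it joins and aligned with the legs' outer faces on the other axis.

B is a spool: two coaxial disc flanges of radius 77 mm and thickness 14 mm, joined by a core cylinder of radius 34 mm and height 117 mm. The lower flange rests on z = 0 and the three cylinders share a vertical axis.

C is a rectangular picture frame lying in the x–z plane (depth along y). The opening is 335 mm wide (x) by 835 mm tall (z), surrounded by a border 62 mm wide on all four sides. The frame is 16 mm deep and is made of two full-height vertical stiles with two horizontal rails fitted between them.

The spool is on top of the stool. The picture frame is on the floor beside the stool on its −x side.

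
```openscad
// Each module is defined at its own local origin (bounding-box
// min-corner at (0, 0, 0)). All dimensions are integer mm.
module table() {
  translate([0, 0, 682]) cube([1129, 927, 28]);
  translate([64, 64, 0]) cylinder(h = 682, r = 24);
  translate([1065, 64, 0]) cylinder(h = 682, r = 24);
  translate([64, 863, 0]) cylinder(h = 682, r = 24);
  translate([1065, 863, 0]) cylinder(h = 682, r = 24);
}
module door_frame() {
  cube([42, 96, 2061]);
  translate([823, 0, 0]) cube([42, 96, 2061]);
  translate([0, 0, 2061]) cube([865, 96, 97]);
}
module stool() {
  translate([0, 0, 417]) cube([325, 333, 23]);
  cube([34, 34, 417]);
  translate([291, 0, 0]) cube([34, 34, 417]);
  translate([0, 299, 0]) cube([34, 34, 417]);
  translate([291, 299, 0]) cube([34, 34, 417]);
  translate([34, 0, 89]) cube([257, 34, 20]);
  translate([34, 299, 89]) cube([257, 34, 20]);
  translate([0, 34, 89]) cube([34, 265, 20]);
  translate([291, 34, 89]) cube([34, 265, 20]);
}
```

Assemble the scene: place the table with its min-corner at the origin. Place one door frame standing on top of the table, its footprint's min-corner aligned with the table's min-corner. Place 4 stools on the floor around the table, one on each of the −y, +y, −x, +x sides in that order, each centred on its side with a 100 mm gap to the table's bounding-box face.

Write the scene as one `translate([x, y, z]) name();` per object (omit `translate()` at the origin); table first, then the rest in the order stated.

table();
translate([0, 0, 710]) door_frame();
translate([402, -433, 0]) stool();
translate([402, 1027, 0]) stool();
translate([-425, 297, 0]) stool();
translate([1229, 297, 0]) stool();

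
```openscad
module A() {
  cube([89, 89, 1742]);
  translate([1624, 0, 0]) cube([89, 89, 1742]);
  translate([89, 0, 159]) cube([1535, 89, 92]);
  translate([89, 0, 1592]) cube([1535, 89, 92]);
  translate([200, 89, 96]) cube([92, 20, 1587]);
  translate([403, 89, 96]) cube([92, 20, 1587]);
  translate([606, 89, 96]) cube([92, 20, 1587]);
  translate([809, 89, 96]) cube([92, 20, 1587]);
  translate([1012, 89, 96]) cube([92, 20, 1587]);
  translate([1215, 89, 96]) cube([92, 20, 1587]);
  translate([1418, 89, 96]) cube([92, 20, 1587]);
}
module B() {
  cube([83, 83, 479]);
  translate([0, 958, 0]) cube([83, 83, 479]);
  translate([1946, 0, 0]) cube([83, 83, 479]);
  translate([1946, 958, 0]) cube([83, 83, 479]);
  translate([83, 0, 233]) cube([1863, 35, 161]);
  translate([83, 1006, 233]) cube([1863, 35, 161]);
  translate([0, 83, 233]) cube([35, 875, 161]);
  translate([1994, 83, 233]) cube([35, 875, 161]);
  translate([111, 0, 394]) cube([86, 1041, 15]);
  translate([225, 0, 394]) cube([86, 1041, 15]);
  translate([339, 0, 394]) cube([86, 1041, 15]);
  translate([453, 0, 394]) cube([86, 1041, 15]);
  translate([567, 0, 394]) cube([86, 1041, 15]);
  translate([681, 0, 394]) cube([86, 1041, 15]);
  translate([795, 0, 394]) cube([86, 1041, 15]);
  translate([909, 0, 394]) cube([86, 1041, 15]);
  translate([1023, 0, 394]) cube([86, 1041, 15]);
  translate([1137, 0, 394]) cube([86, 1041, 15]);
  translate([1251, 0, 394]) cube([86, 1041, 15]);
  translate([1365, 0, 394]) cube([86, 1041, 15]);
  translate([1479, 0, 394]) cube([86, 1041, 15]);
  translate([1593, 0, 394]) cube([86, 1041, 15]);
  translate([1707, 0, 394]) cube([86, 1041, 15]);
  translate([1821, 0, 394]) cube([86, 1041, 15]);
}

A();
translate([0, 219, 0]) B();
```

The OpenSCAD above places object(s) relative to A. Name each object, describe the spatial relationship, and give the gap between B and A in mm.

The bed frame's nearest face is 110 mm from the fence section's +y face.

A is a fence section. B is a bed frame. The bed frame is on the floor beside the fence section on its +y side. The gap between the bed frame and the fence section is 110 mm.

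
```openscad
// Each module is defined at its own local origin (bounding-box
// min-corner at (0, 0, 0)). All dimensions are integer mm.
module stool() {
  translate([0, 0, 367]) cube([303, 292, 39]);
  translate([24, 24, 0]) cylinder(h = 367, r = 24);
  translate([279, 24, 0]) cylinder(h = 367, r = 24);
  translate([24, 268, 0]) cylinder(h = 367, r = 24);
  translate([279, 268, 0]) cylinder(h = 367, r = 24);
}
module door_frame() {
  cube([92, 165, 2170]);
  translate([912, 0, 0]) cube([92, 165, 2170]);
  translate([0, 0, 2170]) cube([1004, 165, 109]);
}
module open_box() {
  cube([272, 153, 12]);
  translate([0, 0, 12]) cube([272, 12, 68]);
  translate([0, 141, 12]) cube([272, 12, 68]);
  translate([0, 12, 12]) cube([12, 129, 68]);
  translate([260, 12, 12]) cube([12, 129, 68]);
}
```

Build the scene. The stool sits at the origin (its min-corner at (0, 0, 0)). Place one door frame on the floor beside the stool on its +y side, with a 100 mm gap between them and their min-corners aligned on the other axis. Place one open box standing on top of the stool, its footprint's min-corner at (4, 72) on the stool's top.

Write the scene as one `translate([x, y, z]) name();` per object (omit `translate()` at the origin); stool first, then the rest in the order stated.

stool();
translate([0, 392, 0]) door_frame();
translate([4, 72, 406]) open_box();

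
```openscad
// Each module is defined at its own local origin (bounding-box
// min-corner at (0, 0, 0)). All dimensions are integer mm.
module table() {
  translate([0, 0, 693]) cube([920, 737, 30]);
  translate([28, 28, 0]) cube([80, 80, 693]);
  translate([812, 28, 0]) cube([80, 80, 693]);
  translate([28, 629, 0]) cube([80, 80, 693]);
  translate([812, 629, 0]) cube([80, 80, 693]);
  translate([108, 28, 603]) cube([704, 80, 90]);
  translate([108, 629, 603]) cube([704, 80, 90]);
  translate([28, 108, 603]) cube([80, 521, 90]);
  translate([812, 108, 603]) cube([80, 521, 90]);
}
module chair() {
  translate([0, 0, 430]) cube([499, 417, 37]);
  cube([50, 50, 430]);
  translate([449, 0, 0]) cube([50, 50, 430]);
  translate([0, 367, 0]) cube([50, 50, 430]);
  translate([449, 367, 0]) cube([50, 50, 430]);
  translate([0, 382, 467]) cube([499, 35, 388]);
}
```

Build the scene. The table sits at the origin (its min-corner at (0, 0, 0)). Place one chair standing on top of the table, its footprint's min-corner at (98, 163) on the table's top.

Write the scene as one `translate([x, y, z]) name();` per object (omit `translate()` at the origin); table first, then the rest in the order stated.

table();
translate([98, 163, 723]) chair();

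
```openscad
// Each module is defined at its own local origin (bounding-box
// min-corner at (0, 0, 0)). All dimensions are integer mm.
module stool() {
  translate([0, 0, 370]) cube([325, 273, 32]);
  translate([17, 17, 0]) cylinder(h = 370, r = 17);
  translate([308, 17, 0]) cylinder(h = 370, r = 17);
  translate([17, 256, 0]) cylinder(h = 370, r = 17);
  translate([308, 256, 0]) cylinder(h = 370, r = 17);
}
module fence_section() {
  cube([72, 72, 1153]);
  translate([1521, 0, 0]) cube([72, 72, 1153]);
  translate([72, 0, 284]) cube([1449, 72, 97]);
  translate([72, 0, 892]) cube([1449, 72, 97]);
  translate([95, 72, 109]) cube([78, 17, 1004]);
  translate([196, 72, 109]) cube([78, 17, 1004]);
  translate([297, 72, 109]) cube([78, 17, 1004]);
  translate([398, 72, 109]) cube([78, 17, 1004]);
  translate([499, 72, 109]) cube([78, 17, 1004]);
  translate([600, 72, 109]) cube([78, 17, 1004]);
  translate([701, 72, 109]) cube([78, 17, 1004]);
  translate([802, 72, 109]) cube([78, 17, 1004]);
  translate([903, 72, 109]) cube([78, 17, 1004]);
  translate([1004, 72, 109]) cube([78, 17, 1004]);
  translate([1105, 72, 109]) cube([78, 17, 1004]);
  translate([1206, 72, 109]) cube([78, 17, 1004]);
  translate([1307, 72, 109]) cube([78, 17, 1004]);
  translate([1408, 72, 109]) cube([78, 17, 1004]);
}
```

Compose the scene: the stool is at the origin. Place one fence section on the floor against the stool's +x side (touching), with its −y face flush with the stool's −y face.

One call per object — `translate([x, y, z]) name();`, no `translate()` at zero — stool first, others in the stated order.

stool();
translate([325, 0, 0]) fence_section();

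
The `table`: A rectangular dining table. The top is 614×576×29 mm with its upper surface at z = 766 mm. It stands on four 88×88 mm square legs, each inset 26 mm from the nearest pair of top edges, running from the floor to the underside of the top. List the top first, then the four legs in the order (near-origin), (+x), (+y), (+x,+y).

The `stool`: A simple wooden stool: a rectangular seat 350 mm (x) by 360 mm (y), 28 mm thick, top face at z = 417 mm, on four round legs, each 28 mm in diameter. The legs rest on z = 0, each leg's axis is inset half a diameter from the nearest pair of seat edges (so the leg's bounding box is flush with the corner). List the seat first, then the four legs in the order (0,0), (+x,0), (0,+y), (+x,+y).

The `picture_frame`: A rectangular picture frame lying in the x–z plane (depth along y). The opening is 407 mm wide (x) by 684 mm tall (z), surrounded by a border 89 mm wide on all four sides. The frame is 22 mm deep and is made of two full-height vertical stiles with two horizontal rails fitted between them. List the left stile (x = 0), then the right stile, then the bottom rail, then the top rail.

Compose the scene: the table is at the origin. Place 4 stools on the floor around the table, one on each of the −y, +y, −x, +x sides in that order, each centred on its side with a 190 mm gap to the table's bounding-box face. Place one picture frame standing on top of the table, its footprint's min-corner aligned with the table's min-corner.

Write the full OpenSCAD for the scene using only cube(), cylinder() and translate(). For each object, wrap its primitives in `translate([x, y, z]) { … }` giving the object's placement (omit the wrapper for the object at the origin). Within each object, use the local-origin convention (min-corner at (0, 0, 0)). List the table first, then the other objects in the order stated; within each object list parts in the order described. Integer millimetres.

translate([0, 0, 737]) cube([614, 576, 29]);
translate([26, 26, 0]) cube([88, 88, 737]);
translate([500, 26, 0]) cube([88, 88, 737]);
translate([26, 462, 0]) cube([88, 88, 737]);
translate([500, 462, 0]) cube([88, 88, 737]);
translate([132, -550, 0]) {
  translate([0, 0, 389]) cube([350, 360, 28]);
  translate([14, 14, 0]) cylinder(h = 389, r = 14);
  translate([336, 14, 0]) cylinder(h = 389, r = 14);
  translate([14, 346, 0]) cylinder(h = 389, r = 14);
  translate([336, 346, 0]) cylinder(h = 389, r = 14);
}
translate([132, 766, 0]) {
  translate([0, 0, 389]) cube([350, 360, 28]);
  translate([14, 14, 0]) cylinder(h = 389, r = 14);
  translate([336, 14, 0]) cylinder(h = 389, r = 14);
  translate([14, 346, 0]) cylinder(h = 389, r = 14);
  translate([336, 346, 0]) cylinder(h = 389, r = 14);
}
translate([-540, 108, 0]) {
  translate([0, 0, 389]) cube([350, 360, 28]);
  translate([14, 14, 0]) cylinder(h = 389, r = 14);
  translate([336, 14, 0]) cylinder(h = 389, r = 14);
  translate([14, 346, 0]) cylinder(h = 389, r = 14);
  translate([336, 346, 0]) cylinder(h = 389, r = 14);
}
translate([804, 108, 0]) {
  translate([0, 0, 389]) cube([350, 360, 28]);
  translate([14, 14, 0]) cylinder(h = 389, r = 14);
  translate([336, 14, 0]) cylinder(h = 389, r = 14);
  translate([14, 346, 0]) cylinder(h = 389, r = 14);
  translate([336, 346, 0]) cylinder(h = 389, r = 14);
}
translate([0, 0, 766]) {
  cube([89, 22, 862]);
  translate([496, 0, 0]) cube([89, 22, 862]);
  translate([89, 0, 0]) cube([407, 22, 89]);
  translate([89, 0, 773]) cube([407, 22, 89]);
}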